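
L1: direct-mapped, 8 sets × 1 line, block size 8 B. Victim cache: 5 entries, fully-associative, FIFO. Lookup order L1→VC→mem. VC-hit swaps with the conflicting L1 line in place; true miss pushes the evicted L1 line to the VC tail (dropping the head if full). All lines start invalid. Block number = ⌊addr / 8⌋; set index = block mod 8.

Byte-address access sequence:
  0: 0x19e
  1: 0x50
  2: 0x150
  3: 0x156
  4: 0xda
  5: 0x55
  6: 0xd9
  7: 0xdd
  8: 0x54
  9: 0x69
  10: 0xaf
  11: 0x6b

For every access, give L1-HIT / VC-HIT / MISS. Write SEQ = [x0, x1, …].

SEQ = [MISS, MISS, MISS, L1-HIT, MISS, VC-HIT, L1-HIT, L1-HIT, L1-HIT, MISS, MISS, VC-HIT]

0: 0x19e (blk 51, set 3) → MISS  vc=[]
1: 0x50 (blk 10, set 2) → MISS  vc=[]
2: 0x150 (blk 42, set 2) → MISS  vc=[10]
3: 0x156 (blk 42, set 2) → L1-HIT  vc=[10]
4: 0xda (blk 27, set 3) → MISS  vc=[10, 51]
5: 0x55 (blk 10, set 2) → VC-HIT  vc=[42, 51]
6: 0xd9 (blk 27, set 3) → L1-HIT  vc=[42, 51]
7: 0xdd (blk 27, set 3) → L1-HIT  vc=[42, 51]
8: 0x54 (blk 10, set 2) → L1-HIT  vc=[42, 51]
9: 0x69 (blk 13, set 5) → MISS  vc=[42, 51]
10: 0xaf (blk 21, set 5) → MISS  vc=[42, 51, 13]
11: 0x6b (blk 13, set 5) → VC-HIT  vc=[42, 51, 21]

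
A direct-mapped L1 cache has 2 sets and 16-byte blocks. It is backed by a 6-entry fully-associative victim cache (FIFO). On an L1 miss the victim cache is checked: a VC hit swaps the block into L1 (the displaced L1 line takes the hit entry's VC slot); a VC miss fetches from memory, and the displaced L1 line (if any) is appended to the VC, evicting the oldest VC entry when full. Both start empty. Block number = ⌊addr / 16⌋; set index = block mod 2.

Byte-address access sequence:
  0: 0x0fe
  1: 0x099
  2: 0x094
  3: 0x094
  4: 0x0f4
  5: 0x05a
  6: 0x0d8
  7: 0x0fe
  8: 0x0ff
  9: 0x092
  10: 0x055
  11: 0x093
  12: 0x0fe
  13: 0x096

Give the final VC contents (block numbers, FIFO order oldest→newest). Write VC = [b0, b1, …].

#0 0xfe→b15/s1 MISS; vc=[]
#1 0x99→b9/s1 MISS; vc=[15]
#2 0x94→b9/s1 L1-HIT; vc=[15]
#3 0x94→b9/s1 L1-HIT; vc=[15]
#4 0xf4→b15/s1 VC-HIT; vc=[9]
#5 0x5a→b5/s1 MISS; vc=[9,15]
#6 0xd8→b13/s1 MISS; vc=[9,15,5]
#7 0xfe→b15/s1 VC-HIT; vc=[9,13,5]
#8 0xff→b15/s1 L1-HIT; vc=[9,13,5]
#9 0x92→b9/s1 VC-HIT; vc=[15,13,5]
#10 0x55→b5/s1 VC-HIT; vc=[15,13,9]
#11 0x93→b9/s1 VC-HIT; vc=[15,13,5]
#12 0xfe→b15/s1 VC-HIT; vc=[9,13,5]
#13 0x96→b9/s1 VC-HIT; vc=[15,13,5]

VC = [15, 13, 5]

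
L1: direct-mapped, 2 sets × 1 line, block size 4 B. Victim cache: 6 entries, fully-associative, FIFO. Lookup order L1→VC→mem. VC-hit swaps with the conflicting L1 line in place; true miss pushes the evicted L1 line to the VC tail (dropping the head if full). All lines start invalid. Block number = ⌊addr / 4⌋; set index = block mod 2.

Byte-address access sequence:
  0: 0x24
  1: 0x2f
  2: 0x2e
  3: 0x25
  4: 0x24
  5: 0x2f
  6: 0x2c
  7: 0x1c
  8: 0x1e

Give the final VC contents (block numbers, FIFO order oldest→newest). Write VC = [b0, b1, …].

VC = [9, 11]

  [0] addr=0x24 blk=9 s=1: MISS | VC []
  [1] addr=0x2f blk=11 s=1: MISS | VC [9]
  [2] addr=0x2e blk=11 s=1: L1-HIT | VC [9]
  [3] addr=0x25 blk=9 s=1: VC-HIT | VC [11]
  [4] addr=0x24 blk=9 s=1: L1-HIT | VC [11]
  [5] addr=0x2f blk=11 s=1: VC-HIT | VC [9]
  [6] addr=0x2c blk=11 s=1: L1-HIT | VC [9]
  [7] addr=0x1c blk=7 s=1: MISS | VC [9, 11]
  [8] addr=0x1e blk=7 s=1: L1-HIT | VC [9, 11]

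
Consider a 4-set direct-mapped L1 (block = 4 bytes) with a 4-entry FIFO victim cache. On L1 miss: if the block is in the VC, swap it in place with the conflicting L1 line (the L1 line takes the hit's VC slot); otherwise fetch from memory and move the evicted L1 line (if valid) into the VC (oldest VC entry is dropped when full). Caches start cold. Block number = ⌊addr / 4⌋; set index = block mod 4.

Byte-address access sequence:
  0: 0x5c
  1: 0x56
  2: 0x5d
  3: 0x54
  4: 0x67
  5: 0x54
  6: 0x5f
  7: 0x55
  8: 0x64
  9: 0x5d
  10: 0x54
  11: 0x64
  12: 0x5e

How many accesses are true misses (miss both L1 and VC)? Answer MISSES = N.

MISSES = 3

#0 0x5c→b23/s3 MISS; vc=[]
#1 0x56→b21/s1 MISS; vc=[]
#2 0x5d→b23/s3 L1-HIT; vc=[]
#3 0x54→b21/s1 L1-HIT; vc=[]
#4 0x67→b25/s1 MISS; vc=[21]
#5 0x54→b21/s1 VC-HIT; vc=[25]
#6 0x5f→b23/s3 L1-HIT; vc=[25]
#7 0x55→b21/s1 L1-HIT; vc=[25]
#8 0x64→b25/s1 VC-HIT; vc=[21]
#9 0x5d→b23/s3 L1-HIT; vc=[21]
#10 0x54→b21/s1 VC-HIT; vc=[25]
#11 0x64→b25/s1 VC-HIT; vc=[21]
#12 0x5e→b23/s3 L1-HIT; vc=[21]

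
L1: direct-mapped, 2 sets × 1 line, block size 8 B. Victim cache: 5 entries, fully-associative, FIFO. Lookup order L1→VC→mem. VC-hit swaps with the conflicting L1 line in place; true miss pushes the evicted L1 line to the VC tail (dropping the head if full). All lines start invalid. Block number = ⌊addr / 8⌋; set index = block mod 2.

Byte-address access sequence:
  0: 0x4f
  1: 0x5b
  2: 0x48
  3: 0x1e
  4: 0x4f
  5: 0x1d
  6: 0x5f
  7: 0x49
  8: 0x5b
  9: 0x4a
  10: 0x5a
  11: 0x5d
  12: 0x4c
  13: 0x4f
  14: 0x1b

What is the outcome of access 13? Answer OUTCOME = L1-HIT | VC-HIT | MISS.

#0 0x4f→b9/s1 MISS; vc=[]
#1 0x5b→b11/s1 MISS; vc=[9]
#2 0x48→b9/s1 VC-HIT; vc=[11]
#3 0x1e→b3/s1 MISS; vc=[11,9]
#4 0x4f→b9/s1 VC-HIT; vc=[11,3]
#5 0x1d→b3/s1 VC-HIT; vc=[11,9]
#6 0x5f→b11/s1 VC-HIT; vc=[3,9]
#7 0x49→b9/s1 VC-HIT; vc=[3,11]
#8 0x5b→b11/s1 VC-HIT; vc=[3,9]
#9 0x4a→b9/s1 VC-HIT; vc=[3,11]
#10 0x5a→b11/s1 VC-HIT; vc=[3,9]
#11 0x5d→b11/s1 L1-HIT; vc=[3,9]
#12 0x4c→b9/s1 VC-HIT; vc=[3,11]
#13 0x4f→b9/s1 L1-HIT; vc=[3,11]
#14 0x1b→b3/s1 VC-HIT; vc=[9,11]

OUTCOME = L1-HIT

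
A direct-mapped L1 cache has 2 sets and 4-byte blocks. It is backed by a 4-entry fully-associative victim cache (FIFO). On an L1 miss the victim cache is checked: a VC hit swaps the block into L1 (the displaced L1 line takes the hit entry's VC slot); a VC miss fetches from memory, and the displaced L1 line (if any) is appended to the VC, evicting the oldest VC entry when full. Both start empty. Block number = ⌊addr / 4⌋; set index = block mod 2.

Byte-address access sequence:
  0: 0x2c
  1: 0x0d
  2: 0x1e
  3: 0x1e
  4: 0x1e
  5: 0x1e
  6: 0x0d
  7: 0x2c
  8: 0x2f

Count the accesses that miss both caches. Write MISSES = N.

MISSES = 3

#0 0x2c→b11/s1 MISS; vc=[]
#1 0xd→b3/s1 MISS; vc=[11]
#2 0x1e→b7/s1 MISS; vc=[11,3]
#3 0x1e→b7/s1 L1-HIT; vc=[11,3]
#4 0x1e→b7/s1 L1-HIT; vc=[11,3]
#5 0x1e→b7/s1 L1-HIT; vc=[11,3]
#6 0xd→b3/s1 VC-HIT; vc=[11,7]
#7 0x2c→b11/s1 VC-HIT; vc=[3,7]
#8 0x2f→b11/s1 L1-HIT; vc=[3,7]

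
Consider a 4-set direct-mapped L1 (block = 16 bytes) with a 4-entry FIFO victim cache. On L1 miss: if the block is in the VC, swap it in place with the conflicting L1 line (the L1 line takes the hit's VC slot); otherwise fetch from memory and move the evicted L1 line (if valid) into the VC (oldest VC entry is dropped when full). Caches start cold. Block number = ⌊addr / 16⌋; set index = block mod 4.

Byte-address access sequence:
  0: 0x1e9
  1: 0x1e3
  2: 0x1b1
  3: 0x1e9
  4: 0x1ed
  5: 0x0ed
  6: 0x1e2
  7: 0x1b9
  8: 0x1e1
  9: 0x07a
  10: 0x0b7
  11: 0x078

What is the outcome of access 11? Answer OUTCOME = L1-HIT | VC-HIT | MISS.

OUTCOME = VC-HIT

0: 0x1e9 (blk 30, set 2) → MISS  vc=[]
1: 0x1e3 (blk 30, set 2) → L1-HIT  vc=[]
2: 0x1b1 (blk 27, set 3) → MISS  vc=[]
3: 0x1e9 (blk 30, set 2) → L1-HIT  vc=[]
4: 0x1ed (blk 30, set 2) → L1-HIT  vc=[]
5: 0xed (blk 14, set 2) → MISS  vc=[30]
6: 0x1e2 (blk 30, set 2) → VC-HIT  vc=[14]
7: 0x1b9 (blk 27, set 3) → L1-HIT  vc=[14]
8: 0x1e1 (blk 30, set 2) → L1-HIT  vc=[14]
9: 0x7a (blk 7, set 3) → MISS  vc=[14, 27]
10: 0xb7 (blk 11, set 3) → MISS  vc=[14, 27, 7]
11: 0x78 (blk 7, set 3) → VC-HIT  vc=[14, 27, 11]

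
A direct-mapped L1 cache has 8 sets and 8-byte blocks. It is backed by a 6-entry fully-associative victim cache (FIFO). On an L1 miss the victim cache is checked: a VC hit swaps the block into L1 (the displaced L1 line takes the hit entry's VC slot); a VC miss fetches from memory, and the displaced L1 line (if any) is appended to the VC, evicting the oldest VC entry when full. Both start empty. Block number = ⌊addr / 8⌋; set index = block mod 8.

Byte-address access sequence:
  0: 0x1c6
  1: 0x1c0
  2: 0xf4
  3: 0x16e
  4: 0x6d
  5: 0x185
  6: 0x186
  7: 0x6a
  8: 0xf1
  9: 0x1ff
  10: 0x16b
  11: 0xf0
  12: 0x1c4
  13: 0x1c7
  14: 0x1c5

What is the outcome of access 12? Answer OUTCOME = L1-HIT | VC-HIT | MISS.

  [0] addr=0x1c6 blk=56 s=0: MISS | VC []
  [1] addr=0x1c0 blk=56 s=0: L1-HIT | VC []
  [2] addr=0xf4 blk=30 s=6: MISS | VC []
  [3] addr=0x16e blk=45 s=5: MISS | VC []
  [4] addr=0x6d blk=13 s=5: MISS | VC [45]
  [5] addr=0x185 blk=48 s=0: MISS | VC [45, 56]
  [6] addr=0x186 blk=48 s=0: L1-HIT | VC [45, 56]
  [7] addr=0x6a blk=13 s=5: L1-HIT | VC [45, 56]
  [8] addr=0xf1 blk=30 s=6: L1-HIT | VC [45, 56]
  [9] addr=0x1ff blk=63 s=7: MISS | VC [45, 56]
  [10] addr=0x16b blk=45 s=5: VC-HIT | VC [13, 56]
  [11] addr=0xf0 blk=30 s=6: L1-HIT | VC [13, 56]
  [12] addr=0x1c4 blk=56 s=0: VC-HIT | VC [13, 48]
  [13] addr=0x1c7 blk=56 s=0: L1-HIT | VC [13, 48]
  [14] addr=0x1c5 blk=56 s=0: L1-HIT | VC [13, 48]

OUTCOME = VC-HIT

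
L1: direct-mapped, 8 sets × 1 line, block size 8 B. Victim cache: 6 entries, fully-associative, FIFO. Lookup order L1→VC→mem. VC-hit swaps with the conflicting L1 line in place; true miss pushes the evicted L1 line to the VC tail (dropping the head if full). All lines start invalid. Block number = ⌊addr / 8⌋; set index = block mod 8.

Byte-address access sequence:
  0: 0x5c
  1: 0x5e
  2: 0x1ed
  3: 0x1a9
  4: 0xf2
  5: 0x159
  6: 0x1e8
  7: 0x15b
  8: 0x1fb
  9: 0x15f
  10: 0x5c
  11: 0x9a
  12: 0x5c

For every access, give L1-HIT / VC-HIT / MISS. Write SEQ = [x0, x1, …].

SEQ = [MISS, L1-HIT, MISS, MISS, MISS, MISS, VC-HIT, L1-HIT, MISS, L1-HIT, VC-HIT, MISS, VC-HIT]

#0 0x5c→b11/s3 MISS; vc=[]
#1 0x5e→b11/s3 L1-HIT; vc=[]
#2 0x1ed→b61/s5 MISS; vc=[]
#3 0x1a9→b53/s5 MISS; vc=[61]
#4 0xf2→b30/s6 MISS; vc=[61]
#5 0x159→b43/s3 MISS; vc=[61,11]
#6 0x1e8→b61/s5 VC-HIT; vc=[53,11]
#7 0x15b→b43/s3 L1-HIT; vc=[53,11]
#8 0x1fb→b63/s7 MISS; vc=[53,11]
#9 0x15f→b43/s3 L1-HIT; vc=[53,11]
#10 0x5c→b11/s3 VC-HIT; vc=[53,43]
#11 0x9a→b19/s3 MISS; vc=[53,43,11]
#12 0x5c→b11/s3 VC-HIT; vc=[53,43,19]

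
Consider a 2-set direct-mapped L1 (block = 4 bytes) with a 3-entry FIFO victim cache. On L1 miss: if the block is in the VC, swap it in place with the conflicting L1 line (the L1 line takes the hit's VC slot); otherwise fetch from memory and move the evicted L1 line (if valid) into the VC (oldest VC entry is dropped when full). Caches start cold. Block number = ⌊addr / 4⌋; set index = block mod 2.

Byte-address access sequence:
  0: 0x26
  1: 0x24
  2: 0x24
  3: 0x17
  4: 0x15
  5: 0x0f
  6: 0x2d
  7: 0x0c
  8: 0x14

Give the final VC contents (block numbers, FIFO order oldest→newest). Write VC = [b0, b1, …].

VC = [9, 3, 11]

  [0] addr=0x26 blk=9 s=1: MISS | VC []
  [1] addr=0x24 blk=9 s=1: L1-HIT | VC []
  [2] addr=0x24 blk=9 s=1: L1-HIT | VC []
  [3] addr=0x17 blk=5 s=1: MISS | VC [9]
  [4] addr=0x15 blk=5 s=1: L1-HIT | VC [9]
  [5] addr=0xf blk=3 s=1: MISS | VC [9, 5]
  [6] addr=0x2d blk=11 s=1: MISS | VC [9, 5, 3]
  [7] addr=0xc blk=3 s=1: VC-HIT | VC [9, 5, 11]
  [8] addr=0x14 blk=5 s=1: VC-HIT | VC [9, 3, 11]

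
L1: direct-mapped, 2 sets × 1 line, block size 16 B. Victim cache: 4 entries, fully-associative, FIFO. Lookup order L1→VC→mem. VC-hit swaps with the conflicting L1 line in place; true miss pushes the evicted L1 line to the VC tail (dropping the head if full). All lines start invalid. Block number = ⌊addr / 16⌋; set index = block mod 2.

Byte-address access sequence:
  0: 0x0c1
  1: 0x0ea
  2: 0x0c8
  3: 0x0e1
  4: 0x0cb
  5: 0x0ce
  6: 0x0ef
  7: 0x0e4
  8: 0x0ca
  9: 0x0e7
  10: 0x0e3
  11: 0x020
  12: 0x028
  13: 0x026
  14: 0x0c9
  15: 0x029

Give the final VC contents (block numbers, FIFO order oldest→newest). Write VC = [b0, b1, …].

VC = [12, 14]

#0 0xc1→b12/s0 MISS; vc=[]
#1 0xea→b14/s0 MISS; vc=[12]
#2 0xc8→b12/s0 VC-HIT; vc=[14]
#3 0xe1→b14/s0 VC-HIT; vc=[12]
#4 0xcb→b12/s0 VC-HIT; vc=[14]
#5 0xce→b12/s0 L1-HIT; vc=[14]
#6 0xef→b14/s0 VC-HIT; vc=[12]
#7 0xe4→b14/s0 L1-HIT; vc=[12]
#8 0xca→b12/s0 VC-HIT; vc=[14]
#9 0xe7→b14/s0 VC-HIT; vc=[12]
#10 0xe3→b14/s0 L1-HIT; vc=[12]
#11 0x20→b2/s0 MISS; vc=[12,14]
#12 0x28→b2/s0 L1-HIT; vc=[12,14]
#13 0x26→b2/s0 L1-HIT; vc=[12,14]
#14 0xc9→b12/s0 VC-HIT; vc=[2,14]
#15 0x29→b2/s0 VC-HIT; vc=[12,14]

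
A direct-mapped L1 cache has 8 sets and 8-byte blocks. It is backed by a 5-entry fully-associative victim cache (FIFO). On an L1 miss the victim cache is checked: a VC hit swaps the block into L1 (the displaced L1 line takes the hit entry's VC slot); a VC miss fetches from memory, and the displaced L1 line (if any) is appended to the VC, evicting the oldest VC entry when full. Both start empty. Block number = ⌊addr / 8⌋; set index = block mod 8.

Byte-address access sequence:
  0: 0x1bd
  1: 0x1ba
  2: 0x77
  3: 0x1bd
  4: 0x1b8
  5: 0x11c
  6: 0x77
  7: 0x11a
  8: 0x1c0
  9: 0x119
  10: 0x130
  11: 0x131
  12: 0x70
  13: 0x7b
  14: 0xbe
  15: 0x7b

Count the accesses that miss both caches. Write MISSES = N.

#0 0x1bd→b55/s7 MISS; vc=[]
#1 0x1ba→b55/s7 L1-HIT; vc=[]
#2 0x77→b14/s6 MISS; vc=[]
#3 0x1bd→b55/s7 L1-HIT; vc=[]
#4 0x1b8→b55/s7 L1-HIT; vc=[]
#5 0x11c→b35/s3 MISS; vc=[]
#6 0x77→b14/s6 L1-HIT; vc=[]
#7 0x11a→b35/s3 L1-HIT; vc=[]
#8 0x1c0→b56/s0 MISS; vc=[]
#9 0x119→b35/s3 L1-HIT; vc=[]
#10 0x130→b38/s6 MISS; vc=[14]
#11 0x131→b38/s6 L1-HIT; vc=[14]
#12 0x70→b14/s6 VC-HIT; vc=[38]
#13 0x7b→b15/s7 MISS; vc=[38,55]
#14 0xbe→b23/s7 MISS; vc=[38,55,15]
#15 0x7b→b15/s7 VC-HIT; vc=[38,55,23]

MISSES = 7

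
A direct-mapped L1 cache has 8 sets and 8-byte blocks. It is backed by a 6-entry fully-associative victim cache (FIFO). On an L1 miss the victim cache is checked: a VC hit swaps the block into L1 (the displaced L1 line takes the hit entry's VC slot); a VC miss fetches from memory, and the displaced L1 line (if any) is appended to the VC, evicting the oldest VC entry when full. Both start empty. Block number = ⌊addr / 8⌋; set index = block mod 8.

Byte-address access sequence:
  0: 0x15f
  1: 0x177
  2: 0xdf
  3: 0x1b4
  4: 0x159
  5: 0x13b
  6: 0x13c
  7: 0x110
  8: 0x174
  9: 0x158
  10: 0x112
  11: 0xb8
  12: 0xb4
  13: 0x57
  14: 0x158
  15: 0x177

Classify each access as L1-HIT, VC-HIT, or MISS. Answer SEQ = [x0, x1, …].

SEQ = [MISS, MISS, MISS, MISS, VC-HIT, MISS, L1-HIT, MISS, VC-HIT, L1-HIT, L1-HIT, MISS, MISS, MISS, L1-HIT, VC-HIT]

0: 0x15f (blk 43, set 3) → MISS  vc=[]
1: 0x177 (blk 46, set 6) → MISS  vc=[]
2: 0xdf (blk 27, set 3) → MISS  vc=[43]
3: 0x1b4 (blk 54, set 6) → MISS  vc=[43, 46]
4: 0x159 (blk 43, set 3) → VC-HIT  vc=[27, 46]
5: 0x13b (blk 39, set 7) → MISS  vc=[27, 46]
6: 0x13c (blk 39, set 7) → L1-HIT  vc=[27, 46]
7: 0x110 (blk 34, set 2) → MISS  vc=[27, 46]
8: 0x174 (blk 46, set 6) → VC-HIT  vc=[27, 54]
9: 0x158 (blk 43, set 3) → L1-HIT  vc=[27, 54]
10: 0x112 (blk 34, set 2) → L1-HIT  vc=[27, 54]
11: 0xb8 (blk 23, set 7) → MISS  vc=[27, 54, 39]
12: 0xb4 (blk 22, set 6) → MISS  vc=[27, 54, 39, 46]
13: 0x57 (blk 10, set 2) → MISS  vc=[27, 54, 39, 46, 34]
14: 0x158 (blk 43, set 3) → L1-HIT  vc=[27, 54, 39, 46, 34]
15: 0x177 (blk 46, set 6) → VC-HIT  vc=[27, 54, 39, 22, 34]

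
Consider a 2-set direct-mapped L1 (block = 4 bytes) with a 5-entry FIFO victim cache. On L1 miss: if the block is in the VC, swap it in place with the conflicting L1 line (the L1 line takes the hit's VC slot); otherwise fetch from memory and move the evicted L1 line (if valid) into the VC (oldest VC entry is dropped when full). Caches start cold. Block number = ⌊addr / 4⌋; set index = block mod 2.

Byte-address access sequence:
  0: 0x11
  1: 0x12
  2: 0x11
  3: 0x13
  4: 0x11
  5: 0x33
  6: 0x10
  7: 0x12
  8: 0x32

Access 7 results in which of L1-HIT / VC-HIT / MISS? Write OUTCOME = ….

#0 0x11→b4/s0 MISS; vc=[]
#1 0x12→b4/s0 L1-HIT; vc=[]
#2 0x11→b4/s0 L1-HIT; vc=[]
#3 0x13→b4/s0 L1-HIT; vc=[]
#4 0x11→b4/s0 L1-HIT; vc=[]
#5 0x33→b12/s0 MISS; vc=[4]
#6 0x10→b4/s0 VC-HIT; vc=[12]
#7 0x12→b4/s0 L1-HIT; vc=[12]
#8 0x32→b12/s0 VC-HIT; vc=[4]

OUTCOME = L1-HIT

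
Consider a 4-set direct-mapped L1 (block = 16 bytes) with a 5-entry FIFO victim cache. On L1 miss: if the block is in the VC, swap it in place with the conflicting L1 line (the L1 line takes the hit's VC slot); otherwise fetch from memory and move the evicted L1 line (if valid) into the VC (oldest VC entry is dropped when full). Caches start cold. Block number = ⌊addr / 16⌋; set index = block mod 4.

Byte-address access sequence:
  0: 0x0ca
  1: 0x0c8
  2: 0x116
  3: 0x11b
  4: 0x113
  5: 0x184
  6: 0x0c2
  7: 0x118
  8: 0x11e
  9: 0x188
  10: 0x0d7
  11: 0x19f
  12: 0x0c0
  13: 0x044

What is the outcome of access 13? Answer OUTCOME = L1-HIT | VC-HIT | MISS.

OUTCOME = MISS

#0 0xca→b12/s0 MISS; vc=[]
#1 0xc8→b12/s0 L1-HIT; vc=[]
#2 0x116→b17/s1 MISS; vc=[]
#3 0x11b→b17/s1 L1-HIT; vc=[]
#4 0x113→b17/s1 L1-HIT; vc=[]
#5 0x184→b24/s0 MISS; vc=[12]
#6 0xc2→b12/s0 VC-HIT; vc=[24]
#7 0x118→b17/s1 L1-HIT; vc=[24]
#8 0x11e→b17/s1 L1-HIT; vc=[24]
#9 0x188→b24/s0 VC-HIT; vc=[12]
#10 0xd7→b13/s1 MISS; vc=[12,17]
#11 0x19f→b25/s1 MISS; vc=[12,17,13]
#12 0xc0→b12/s0 VC-HIT; vc=[24,17,13]
#13 0x44→b4/s0 MISS; vc=[24,17,13,12]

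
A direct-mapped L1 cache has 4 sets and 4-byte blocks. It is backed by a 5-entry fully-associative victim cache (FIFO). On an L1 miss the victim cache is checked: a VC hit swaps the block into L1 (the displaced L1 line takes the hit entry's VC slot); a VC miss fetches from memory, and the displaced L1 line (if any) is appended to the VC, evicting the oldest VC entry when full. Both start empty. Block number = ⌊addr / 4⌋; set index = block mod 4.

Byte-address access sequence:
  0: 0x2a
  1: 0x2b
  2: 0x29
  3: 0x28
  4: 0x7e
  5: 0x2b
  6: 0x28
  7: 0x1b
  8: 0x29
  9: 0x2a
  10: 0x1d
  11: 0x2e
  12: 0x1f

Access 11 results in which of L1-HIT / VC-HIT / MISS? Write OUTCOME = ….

  [0] addr=0x2a blk=10 s=2: MISS | VC []
  [1] addr=0x2b blk=10 s=2: L1-HIT | VC []
  [2] addr=0x29 blk=10 s=2: L1-HIT | VC []
  [3] addr=0x28 blk=10 s=2: L1-HIT | VC []
  [4] addr=0x7e blk=31 s=3: MISS | VC []
  [5] addr=0x2b blk=10 s=2: L1-HIT | VC []
  [6] addr=0x28 blk=10 s=2: L1-HIT | VC []
  [7] addr=0x1b blk=6 s=2: MISS | VC [10]
  [8] addr=0x29 blk=10 s=2: VC-HIT | VC [6]
  [9] addr=0x2a blk=10 s=2: L1-HIT | VC [6]
  [10] addr=0x1d blk=7 s=3: MISS | VC [6, 31]
  [11] addr=0x2e blk=11 s=3: MISS | VC [6, 31, 7]
  [12] addr=0x1f blk=7 s=3: VC-HIT | VC [6, 31, 11]

OUTCOME = MISS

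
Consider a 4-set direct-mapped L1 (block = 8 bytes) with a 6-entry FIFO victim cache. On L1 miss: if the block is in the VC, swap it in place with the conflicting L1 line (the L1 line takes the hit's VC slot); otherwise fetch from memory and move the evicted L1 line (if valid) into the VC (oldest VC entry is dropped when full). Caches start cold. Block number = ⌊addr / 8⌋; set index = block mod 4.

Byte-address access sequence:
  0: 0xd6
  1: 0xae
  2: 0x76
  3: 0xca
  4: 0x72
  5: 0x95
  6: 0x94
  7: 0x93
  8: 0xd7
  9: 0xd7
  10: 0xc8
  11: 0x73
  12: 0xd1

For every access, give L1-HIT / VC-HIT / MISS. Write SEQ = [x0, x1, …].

SEQ = [MISS, MISS, MISS, MISS, L1-HIT, MISS, L1-HIT, L1-HIT, VC-HIT, L1-HIT, L1-HIT, VC-HIT, VC-HIT]

#0 0xd6→b26/s2 MISS; vc=[]
#1 0xae→b21/s1 MISS; vc=[]
#2 0x76→b14/s2 MISS; vc=[26]
#3 0xca→b25/s1 MISS; vc=[26,21]
#4 0x72→b14/s2 L1-HIT; vc=[26,21]
#5 0x95→b18/s2 MISS; vc=[26,21,14]
#6 0x94→b18/s2 L1-HIT; vc=[26,21,14]
#7 0x93→b18/s2 L1-HIT; vc=[26,21,14]
#8 0xd7→b26/s2 VC-HIT; vc=[18,21,14]
#9 0xd7→b26/s2 L1-HIT; vc=[18,21,14]
#10 0xc8→b25/s1 L1-HIT; vc=[18,21,14]
#11 0x73→b14/s2 VC-HIT; vc=[18,21,26]
#12 0xd1→b26/s2 VC-HIT; vc=[18,21,14]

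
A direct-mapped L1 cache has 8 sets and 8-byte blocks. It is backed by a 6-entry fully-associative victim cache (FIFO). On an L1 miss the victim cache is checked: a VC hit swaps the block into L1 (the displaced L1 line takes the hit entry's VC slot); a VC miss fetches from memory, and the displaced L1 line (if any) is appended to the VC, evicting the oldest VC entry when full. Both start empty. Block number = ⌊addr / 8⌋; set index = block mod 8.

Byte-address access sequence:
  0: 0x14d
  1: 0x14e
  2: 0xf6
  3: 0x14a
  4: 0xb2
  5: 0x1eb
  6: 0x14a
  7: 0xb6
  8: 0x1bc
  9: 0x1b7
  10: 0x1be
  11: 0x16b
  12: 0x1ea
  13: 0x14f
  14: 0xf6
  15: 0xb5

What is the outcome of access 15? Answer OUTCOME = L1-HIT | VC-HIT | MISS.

OUTCOME = VC-HIT

0: 0x14d (blk 41, set 1) → MISS  vc=[]
1: 0x14e (blk 41, set 1) → L1-HIT  vc=[]
2: 0xf6 (blk 30, set 6) → MISS  vc=[]
3: 0x14a (blk 41, set 1) → L1-HIT  vc=[]
4: 0xb2 (blk 22, set 6) → MISS  vc=[30]
5: 0x1eb (blk 61, set 5) → MISS  vc=[30]
6: 0x14a (blk 41, set 1) → L1-HIT  vc=[30]
7: 0xb6 (blk 22, set 6) → L1-HIT  vc=[30]
8: 0x1bc (blk 55, set 7) → MISS  vc=[30]
9: 0x1b7 (blk 54, set 6) → MISS  vc=[30, 22]
10: 0x1be (blk 55, set 7) → L1-HIT  vc=[30, 22]
11: 0x16b (blk 45, set 5) → MISS  vc=[30, 22, 61]
12: 0x1ea (blk 61, set 5) → VC-HIT  vc=[30, 22, 45]
13: 0x14f (blk 41, set 1) → L1-HIT  vc=[30, 22, 45]
14: 0xf6 (blk 30, set 6) → VC-HIT  vc=[54, 22, 45]
15: 0xb5 (blk 22, set 6) → VC-HIT  vc=[54, 30, 45]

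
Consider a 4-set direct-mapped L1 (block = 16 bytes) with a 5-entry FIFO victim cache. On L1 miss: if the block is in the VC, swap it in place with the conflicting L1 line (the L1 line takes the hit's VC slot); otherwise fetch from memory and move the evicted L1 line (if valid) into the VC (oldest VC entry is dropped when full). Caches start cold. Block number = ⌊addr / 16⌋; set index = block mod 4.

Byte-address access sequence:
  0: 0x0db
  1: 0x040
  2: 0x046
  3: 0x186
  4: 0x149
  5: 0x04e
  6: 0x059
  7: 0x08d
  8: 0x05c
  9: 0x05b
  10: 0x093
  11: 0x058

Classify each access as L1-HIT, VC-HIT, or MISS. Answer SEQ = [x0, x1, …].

0: 0xdb (blk 13, set 1) → MISS  vc=[]
1: 0x40 (blk 4, set 0) → MISS  vc=[]
2: 0x46 (blk 4, set 0) → L1-HIT  vc=[]
3: 0x186 (blk 24, set 0) → MISS  vc=[4]
4: 0x149 (blk 20, set 0) → MISS  vc=[4, 24]
5: 0x4e (blk 4, set 0) → VC-HIT  vc=[20, 24]
6: 0x59 (blk 5, set 1) → MISS  vc=[20, 24, 13]
7: 0x8d (blk 8, set 0) → MISS  vc=[20, 24, 13, 4]
8: 0x5c (blk 5, set 1) → L1-HIT  vc=[20, 24, 13, 4]
9: 0x5b (blk 5, set 1) → L1-HIT  vc=[20, 24, 13, 4]
10: 0x93 (blk 9, set 1) → MISS  vc=[20, 24, 13, 4, 5]
11: 0x58 (blk 5, set 1) → VC-HIT  vc=[20, 24, 13, 4, 9]

SEQ = [MISS, MISS, L1-HIT, MISS, MISS, VC-HIT, MISS, MISS, L1-HIT, L1-HIT, MISS, VC-HIT]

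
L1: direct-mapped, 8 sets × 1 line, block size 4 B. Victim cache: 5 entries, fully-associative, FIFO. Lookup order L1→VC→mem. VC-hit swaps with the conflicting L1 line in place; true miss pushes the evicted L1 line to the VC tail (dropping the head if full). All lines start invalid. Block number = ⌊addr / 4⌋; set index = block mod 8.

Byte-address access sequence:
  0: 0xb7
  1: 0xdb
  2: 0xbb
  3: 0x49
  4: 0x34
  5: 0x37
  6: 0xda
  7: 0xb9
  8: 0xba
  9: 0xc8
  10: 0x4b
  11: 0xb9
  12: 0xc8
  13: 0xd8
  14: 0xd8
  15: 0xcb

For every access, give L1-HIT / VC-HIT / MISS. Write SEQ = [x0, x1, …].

  [0] addr=0xb7 blk=45 s=5: MISS | VC []
  [1] addr=0xdb blk=54 s=6: MISS | VC []
  [2] addr=0xbb blk=46 s=6: MISS | VC [54]
  [3] addr=0x49 blk=18 s=2: MISS | VC [54]
  [4] addr=0x34 blk=13 s=5: MISS | VC [54, 45]
  [5] addr=0x37 blk=13 s=5: L1-HIT | VC [54, 45]
  [6] addr=0xda blk=54 s=6: VC-HIT | VC [46, 45]
  [7] addr=0xb9 blk=46 s=6: VC-HIT | VC [54, 45]
  [8] addr=0xba blk=46 s=6: L1-HIT | VC [54, 45]
  [9] addr=0xc8 blk=50 s=2: MISS | VC [54, 45, 18]
  [10] addr=0x4b blk=18 s=2: VC-HIT | VC [54, 45, 50]
  [11] addr=0xb9 blk=46 s=6: L1-HIT | VC [54, 45, 50]
  [12] addr=0xc8 blk=50 s=2: VC-HIT | VC [54, 45, 18]
  [13] addr=0xd8 blk=54 s=6: VC-HIT | VC [46, 45, 18]
  [14] addr=0xd8 blk=54 s=6: L1-HIT | VC [46, 45, 18]
  [15] addr=0xcb blk=50 s=2: L1-HIT | VC [46, 45, 18]

SEQ = [MISS, MISS, MISS, MISS, MISS, L1-HIT, VC-HIT, VC-HIT, L1-HIT, MISS, VC-HIT, L1-HIT, VC-HIT, VC-HIT, L1-HIT, L1-HIT]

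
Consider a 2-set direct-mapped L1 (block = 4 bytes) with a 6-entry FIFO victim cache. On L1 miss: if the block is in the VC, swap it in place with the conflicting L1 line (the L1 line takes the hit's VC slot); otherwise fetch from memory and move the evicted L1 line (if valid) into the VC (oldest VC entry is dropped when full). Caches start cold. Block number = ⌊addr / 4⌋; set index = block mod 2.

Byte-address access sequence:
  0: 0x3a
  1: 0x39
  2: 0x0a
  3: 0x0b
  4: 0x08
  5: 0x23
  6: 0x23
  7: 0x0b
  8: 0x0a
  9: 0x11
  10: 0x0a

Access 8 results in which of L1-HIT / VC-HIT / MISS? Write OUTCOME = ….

#0 0x3a→b14/s0 MISS; vc=[]
#1 0x39→b14/s0 L1-HIT; vc=[]
#2 0xa→b2/s0 MISS; vc=[14]
#3 0xb→b2/s0 L1-HIT; vc=[14]
#4 0x8→b2/s0 L1-HIT; vc=[14]
#5 0x23→b8/s0 MISS; vc=[14,2]
#6 0x23→b8/s0 L1-HIT; vc=[14,2]
#7 0xb→b2/s0 VC-HIT; vc=[14,8]
#8 0xa→b2/s0 L1-HIT; vc=[14,8]
#9 0x11→b4/s0 MISS; vc=[14,8,2]
#10 0xa→b2/s0 VC-HIT; vc=[14,8,4]

OUTCOME = L1-HIT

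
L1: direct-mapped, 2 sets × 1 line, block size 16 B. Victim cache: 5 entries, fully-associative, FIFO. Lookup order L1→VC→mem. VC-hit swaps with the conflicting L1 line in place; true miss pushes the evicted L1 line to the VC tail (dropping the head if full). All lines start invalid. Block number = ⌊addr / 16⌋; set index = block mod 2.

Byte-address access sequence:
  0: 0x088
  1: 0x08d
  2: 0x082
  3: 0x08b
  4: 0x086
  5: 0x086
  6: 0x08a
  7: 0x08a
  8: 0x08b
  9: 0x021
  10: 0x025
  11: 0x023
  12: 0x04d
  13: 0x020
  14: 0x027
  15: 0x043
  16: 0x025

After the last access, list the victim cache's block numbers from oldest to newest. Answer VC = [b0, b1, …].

0: 0x88 (blk 8, set 0) → MISS  vc=[]
1: 0x8d (blk 8, set 0) → L1-HIT  vc=[]
2: 0x82 (blk 8, set 0) → L1-HIT  vc=[]
3: 0x8b (blk 8, set 0) → L1-HIT  vc=[]
4: 0x86 (blk 8, set 0) → L1-HIT  vc=[]
5: 0x86 (blk 8, set 0) → L1-HIT  vc=[]
6: 0x8a (blk 8, set 0) → L1-HIT  vc=[]
7: 0x8a (blk 8, set 0) → L1-HIT  vc=[]
8: 0x8b (blk 8, set 0) → L1-HIT  vc=[]
9: 0x21 (blk 2, set 0) → MISS  vc=[8]
10: 0x25 (blk 2, set 0) → L1-HIT  vc=[8]
11: 0x23 (blk 2, set 0) → L1-HIT  vc=[8]
12: 0x4d (blk 4, set 0) → MISS  vc=[8, 2]
13: 0x20 (blk 2, set 0) → VC-HIT  vc=[8, 4]
14: 0x27 (blk 2, set 0) → L1-HIT  vc=[8, 4]
15: 0x43 (blk 4, set 0) → VC-HIT  vc=[8, 2]
16: 0x25 (blk 2, set 0) → VC-HIT  vc=[8, 4]

VC = [8, 4]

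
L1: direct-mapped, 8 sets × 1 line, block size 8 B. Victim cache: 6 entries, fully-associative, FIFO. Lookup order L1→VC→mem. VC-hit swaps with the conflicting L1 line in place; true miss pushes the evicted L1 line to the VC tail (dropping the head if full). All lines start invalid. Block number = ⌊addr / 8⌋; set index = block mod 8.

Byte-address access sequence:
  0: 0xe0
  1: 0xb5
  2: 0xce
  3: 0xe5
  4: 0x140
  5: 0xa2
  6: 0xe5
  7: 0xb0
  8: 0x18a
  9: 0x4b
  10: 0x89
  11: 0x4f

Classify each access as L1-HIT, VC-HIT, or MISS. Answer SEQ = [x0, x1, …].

SEQ = [MISS, MISS, MISS, L1-HIT, MISS, MISS, VC-HIT, L1-HIT, MISS, MISS, MISS, VC-HIT]

  [0] addr=0xe0 blk=28 s=4: MISS | VC []
  [1] addr=0xb5 blk=22 s=6: MISS | VC []
  [2] addr=0xce blk=25 s=1: MISS | VC []
  [3] addr=0xe5 blk=28 s=4: L1-HIT | VC []
  [4] addr=0x140 blk=40 s=0: MISS | VC []
  [5] addr=0xa2 blk=20 s=4: MISS | VC [28]
  [6] addr=0xe5 blk=28 s=4: VC-HIT | VC [20]
  [7] addr=0xb0 blk=22 s=6: L1-HIT | VC [20]
  [8] addr=0x18a blk=49 s=1: MISS | VC [20, 25]
  [9] addr=0x4b blk=9 s=1: MISS | VC [20, 25, 49]
  [10] addr=0x89 blk=17 s=1: MISS | VC [20, 25, 49, 9]
  [11] addr=0x4f blk=9 s=1: VC-HIT | VC [20, 25, 49, 17]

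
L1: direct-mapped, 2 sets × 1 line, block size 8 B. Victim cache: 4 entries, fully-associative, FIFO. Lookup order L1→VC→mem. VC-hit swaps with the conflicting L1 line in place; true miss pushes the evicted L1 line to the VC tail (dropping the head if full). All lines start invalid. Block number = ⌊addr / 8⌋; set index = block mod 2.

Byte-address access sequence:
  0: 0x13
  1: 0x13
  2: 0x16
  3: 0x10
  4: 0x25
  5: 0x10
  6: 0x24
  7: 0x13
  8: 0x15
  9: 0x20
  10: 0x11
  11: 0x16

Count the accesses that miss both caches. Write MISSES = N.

#0 0x13→b2/s0 MISS; vc=[]
#1 0x13→b2/s0 L1-HIT; vc=[]
#2 0x16→b2/s0 L1-HIT; vc=[]
#3 0x10→b2/s0 L1-HIT; vc=[]
#4 0x25→b4/s0 MISS; vc=[2]
#5 0x10→b2/s0 VC-HIT; vc=[4]
#6 0x24→b4/s0 VC-HIT; vc=[2]
#7 0x13→b2/s0 VC-HIT; vc=[4]
#8 0x15→b2/s0 L1-HIT; vc=[4]
#9 0x20→b4/s0 VC-HIT; vc=[2]
#10 0x11→b2/s0 VC-HIT; vc=[4]
#11 0x16→b2/s0 L1-HIT; vc=[4]

MISSES = 2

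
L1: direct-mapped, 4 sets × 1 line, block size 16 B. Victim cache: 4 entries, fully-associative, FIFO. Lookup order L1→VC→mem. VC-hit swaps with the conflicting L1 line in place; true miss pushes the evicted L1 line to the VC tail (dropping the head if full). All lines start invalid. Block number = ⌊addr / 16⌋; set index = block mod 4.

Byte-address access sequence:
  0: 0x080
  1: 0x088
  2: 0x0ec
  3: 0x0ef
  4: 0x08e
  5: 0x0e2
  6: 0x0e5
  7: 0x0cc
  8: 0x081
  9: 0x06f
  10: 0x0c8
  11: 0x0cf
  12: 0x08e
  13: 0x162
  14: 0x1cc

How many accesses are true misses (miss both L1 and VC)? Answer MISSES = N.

MISSES = 6

#0 0x80→b8/s0 MISS; vc=[]
#1 0x88→b8/s0 L1-HIT; vc=[]
#2 0xec→b14/s2 MISS; vc=[]
#3 0xef→b14/s2 L1-HIT; vc=[]
#4 0x8e→b8/s0 L1-HIT; vc=[]
#5 0xe2→b14/s2 L1-HIT; vc=[]
#6 0xe5→b14/s2 L1-HIT; vc=[]
#7 0xcc→b12/s0 MISS; vc=[8]
#8 0x81→b8/s0 VC-HIT; vc=[12]
#9 0x6f→b6/s2 MISS; vc=[12,14]
#10 0xc8→b12/s0 VC-HIT; vc=[8,14]
#11 0xcf→b12/s0 L1-HIT; vc=[8,14]
#12 0x8e→b8/s0 VC-HIT; vc=[12,14]
#13 0x162→b22/s2 MISS; vc=[12,14,6]
#14 0x1cc→b28/s0 MISS; vc=[12,14,6,8]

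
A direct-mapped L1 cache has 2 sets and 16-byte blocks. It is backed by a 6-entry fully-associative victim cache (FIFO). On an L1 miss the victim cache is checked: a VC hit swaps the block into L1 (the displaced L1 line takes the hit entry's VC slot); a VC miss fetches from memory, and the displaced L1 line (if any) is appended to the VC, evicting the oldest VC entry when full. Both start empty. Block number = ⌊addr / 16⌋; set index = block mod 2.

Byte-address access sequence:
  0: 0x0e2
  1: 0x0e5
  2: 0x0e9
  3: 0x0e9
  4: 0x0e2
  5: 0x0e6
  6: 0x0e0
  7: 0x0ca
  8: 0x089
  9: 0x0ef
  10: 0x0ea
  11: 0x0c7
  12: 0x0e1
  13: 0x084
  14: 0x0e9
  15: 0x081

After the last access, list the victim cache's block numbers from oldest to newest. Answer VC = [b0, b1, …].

VC = [14, 12]

#0 0xe2→b14/s0 MISS; vc=[]
#1 0xe5→b14/s0 L1-HIT; vc=[]
#2 0xe9→b14/s0 L1-HIT; vc=[]
#3 0xe9→b14/s0 L1-HIT; vc=[]
#4 0xe2→b14/s0 L1-HIT; vc=[]
#5 0xe6→b14/s0 L1-HIT; vc=[]
#6 0xe0→b14/s0 L1-HIT; vc=[]
#7 0xca→b12/s0 MISS; vc=[14]
#8 0x89→b8/s0 MISS; vc=[14,12]
#9 0xef→b14/s0 VC-HIT; vc=[8,12]
#10 0xea→b14/s0 L1-HIT; vc=[8,12]
#11 0xc7→b12/s0 VC-HIT; vc=[8,14]
#12 0xe1→b14/s0 VC-HIT; vc=[8,12]
#13 0x84→b8/s0 VC-HIT; vc=[14,12]
#14 0xe9→b14/s0 VC-HIT; vc=[8,12]
#15 0x81→b8/s0 VC-HIT; vc=[14,12]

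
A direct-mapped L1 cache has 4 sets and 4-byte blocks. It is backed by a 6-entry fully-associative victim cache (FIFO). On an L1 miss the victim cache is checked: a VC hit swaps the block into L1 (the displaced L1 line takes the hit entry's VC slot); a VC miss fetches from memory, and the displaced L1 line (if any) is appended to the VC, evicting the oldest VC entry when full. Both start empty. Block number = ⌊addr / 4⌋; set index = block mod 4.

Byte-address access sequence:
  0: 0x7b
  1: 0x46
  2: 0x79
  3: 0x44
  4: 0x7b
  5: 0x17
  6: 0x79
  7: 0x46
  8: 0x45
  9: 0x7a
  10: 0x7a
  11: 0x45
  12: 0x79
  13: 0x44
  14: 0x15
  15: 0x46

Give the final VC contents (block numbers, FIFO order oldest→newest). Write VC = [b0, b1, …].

#0 0x7b→b30/s2 MISS; vc=[]
#1 0x46→b17/s1 MISS; vc=[]
#2 0x79→b30/s2 L1-HIT; vc=[]
#3 0x44→b17/s1 L1-HIT; vc=[]
#4 0x7b→b30/s2 L1-HIT; vc=[]
#5 0x17→b5/s1 MISS; vc=[17]
#6 0x79→b30/s2 L1-HIT; vc=[17]
#7 0x46→b17/s1 VC-HIT; vc=[5]
#8 0x45→b17/s1 L1-HIT; vc=[5]
#9 0x7a→b30/s2 L1-HIT; vc=[5]
#10 0x7a→b30/s2 L1-HIT; vc=[5]
#11 0x45→b17/s1 L1-HIT; vc=[5]
#12 0x79→b30/s2 L1-HIT; vc=[5]
#13 0x44→b17/s1 L1-HIT; vc=[5]
#14 0x15→b5/s1 VC-HIT; vc=[17]
#15 0x46→b17/s1 VC-HIT; vc=[5]

VC = [5]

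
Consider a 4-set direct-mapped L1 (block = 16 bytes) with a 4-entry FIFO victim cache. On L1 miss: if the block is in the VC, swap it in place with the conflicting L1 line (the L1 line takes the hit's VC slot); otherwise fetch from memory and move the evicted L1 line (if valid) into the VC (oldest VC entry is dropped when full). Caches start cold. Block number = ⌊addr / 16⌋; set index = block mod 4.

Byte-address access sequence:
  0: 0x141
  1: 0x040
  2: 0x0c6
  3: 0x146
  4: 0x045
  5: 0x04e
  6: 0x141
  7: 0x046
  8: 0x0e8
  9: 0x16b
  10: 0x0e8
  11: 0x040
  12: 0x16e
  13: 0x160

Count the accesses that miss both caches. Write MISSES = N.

MISSES = 5

  [0] addr=0x141 blk=20 s=0: MISS | VC []
  [1] addr=0x40 blk=4 s=0: MISS | VC [20]
  [2] addr=0xc6 blk=12 s=0: MISS | VC [20, 4]
  [3] addr=0x146 blk=20 s=0: VC-HIT | VC [12, 4]
  [4] addr=0x45 blk=4 s=0: VC-HIT | VC [12, 20]
  [5] addr=0x4e blk=4 s=0: L1-HIT | VC [12, 20]
  [6] addr=0x141 blk=20 s=0: VC-HIT | VC [12, 4]
  [7] addr=0x46 blk=4 s=0: VC-HIT | VC [12, 20]
  [8] addr=0xe8 blk=14 s=2: MISS | VC [12, 20]
  [9] addr=0x16b blk=22 s=2: MISS | VC [12, 20, 14]
  [10] addr=0xe8 blk=14 s=2: VC-HIT | VC [12, 20, 22]
  [11] addr=0x40 blk=4 s=0: L1-HIT | VC [12, 20, 22]
  [12] addr=0x16e blk=22 s=2: VC-HIT | VC [12, 20, 14]
  [13] addr=0x160 blk=22 s=2: L1-HIT | VC [12, 20, 14]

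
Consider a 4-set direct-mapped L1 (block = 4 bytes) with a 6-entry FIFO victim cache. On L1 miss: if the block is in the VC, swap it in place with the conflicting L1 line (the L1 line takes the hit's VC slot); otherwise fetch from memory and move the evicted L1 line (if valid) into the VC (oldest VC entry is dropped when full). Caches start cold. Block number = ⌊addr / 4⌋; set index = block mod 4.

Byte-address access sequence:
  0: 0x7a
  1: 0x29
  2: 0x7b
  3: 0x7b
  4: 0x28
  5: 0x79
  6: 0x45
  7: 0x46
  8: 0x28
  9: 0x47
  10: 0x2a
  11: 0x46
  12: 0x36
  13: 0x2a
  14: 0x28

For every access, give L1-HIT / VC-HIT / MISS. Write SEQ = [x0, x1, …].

SEQ = [MISS, MISS, VC-HIT, L1-HIT, VC-HIT, VC-HIT, MISS, L1-HIT, VC-HIT, L1-HIT, L1-HIT, L1-HIT, MISS, L1-HIT, L1-HIT]

0: 0x7a (blk 30, set 2) → MISS  vc=[]
1: 0x29 (blk 10, set 2) → MISS  vc=[30]
2: 0x7b (blk 30, set 2) → VC-HIT  vc=[10]
3: 0x7b (blk 30, set 2) → L1-HIT  vc=[10]
4: 0x28 (blk 10, set 2) → VC-HIT  vc=[30]
5: 0x79 (blk 30, set 2) → VC-HIT  vc=[10]
6: 0x45 (blk 17, set 1) → MISS  vc=[10]
7: 0x46 (blk 17, set 1) → L1-HIT  vc=[10]
8: 0x28 (blk 10, set 2) → VC-HIT  vc=[30]
9: 0x47 (blk 17, set 1) → L1-HIT  vc=[30]
10: 0x2a (blk 10, set 2) → L1-HIT  vc=[30]
11: 0x46 (blk 17, set 1) → L1-HIT  vc=[30]
12: 0x36 (blk 13, set 1) → MISS  vc=[30, 17]
13: 0x2a (blk 10, set 2) → L1-HIT  vc=[30, 17]
14: 0x28 (blk 10, set 2) → L1-HIT  vc=[30, 17]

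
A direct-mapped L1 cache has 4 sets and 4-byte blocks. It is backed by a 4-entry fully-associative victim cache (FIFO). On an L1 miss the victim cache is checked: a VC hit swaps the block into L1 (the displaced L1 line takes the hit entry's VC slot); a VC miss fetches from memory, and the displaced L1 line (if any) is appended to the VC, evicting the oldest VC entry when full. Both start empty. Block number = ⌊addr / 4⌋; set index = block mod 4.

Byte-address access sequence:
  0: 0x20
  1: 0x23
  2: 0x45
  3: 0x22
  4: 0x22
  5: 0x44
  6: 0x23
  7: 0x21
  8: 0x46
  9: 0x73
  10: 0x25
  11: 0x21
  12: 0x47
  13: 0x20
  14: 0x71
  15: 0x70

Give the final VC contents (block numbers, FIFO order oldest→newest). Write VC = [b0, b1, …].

  [0] addr=0x20 blk=8 s=0: MISS | VC []
  [1] addr=0x23 blk=8 s=0: L1-HIT | VC []
  [2] addr=0x45 blk=17 s=1: MISS | VC []
  [3] addr=0x22 blk=8 s=0: L1-HIT | VC []
  [4] addr=0x22 blk=8 s=0: L1-HIT | VC []
  [5] addr=0x44 blk=17 s=1: L1-HIT | VC []
  [6] addr=0x23 blk=8 s=0: L1-HIT | VC []
  [7] addr=0x21 blk=8 s=0: L1-HIT | VC []
  [8] addr=0x46 blk=17 s=1: L1-HIT | VC []
  [9] addr=0x73 blk=28 s=0: MISS | VC [8]
  [10] addr=0x25 blk=9 s=1: MISS | VC [8, 17]
  [11] addr=0x21 blk=8 s=0: VC-HIT | VC [28, 17]
  [12] addr=0x47 blk=17 s=1: VC-HIT | VC [28, 9]
  [13] addr=0x20 blk=8 s=0: L1-HIT | VC [28, 9]
  [14] addr=0x71 blk=28 s=0: VC-HIT | VC [8, 9]
  [15] addr=0x70 blk=28 s=0: L1-HIT | VC [8, 9]

VC = [8, 9]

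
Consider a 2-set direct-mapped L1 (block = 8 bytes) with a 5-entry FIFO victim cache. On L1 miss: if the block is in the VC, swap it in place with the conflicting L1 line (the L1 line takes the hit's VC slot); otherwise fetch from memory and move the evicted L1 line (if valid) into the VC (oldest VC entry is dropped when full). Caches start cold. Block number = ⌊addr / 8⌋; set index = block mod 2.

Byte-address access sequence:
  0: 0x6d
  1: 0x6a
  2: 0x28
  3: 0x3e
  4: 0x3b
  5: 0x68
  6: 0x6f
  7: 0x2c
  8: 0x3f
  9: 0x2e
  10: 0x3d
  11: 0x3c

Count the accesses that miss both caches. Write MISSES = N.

#0 0x6d→b13/s1 MISS; vc=[]
#1 0x6a→b13/s1 L1-HIT; vc=[]
#2 0x28→b5/s1 MISS; vc=[13]
#3 0x3e→b7/s1 MISS; vc=[13,5]
#4 0x3b→b7/s1 L1-HIT; vc=[13,5]
#5 0x68→b13/s1 VC-HIT; vc=[7,5]
#6 0x6f→b13/s1 L1-HIT; vc=[7,5]
#7 0x2c→b5/s1 VC-HIT; vc=[7,13]
#8 0x3f→b7/s1 VC-HIT; vc=[5,13]
#9 0x2e→b5/s1 VC-HIT; vc=[7,13]
#10 0x3d→b7/s1 VC-HIT; vc=[5,13]
#11 0x3c→b7/s1 L1-HIT; vc=[5,13]

MISSES = 3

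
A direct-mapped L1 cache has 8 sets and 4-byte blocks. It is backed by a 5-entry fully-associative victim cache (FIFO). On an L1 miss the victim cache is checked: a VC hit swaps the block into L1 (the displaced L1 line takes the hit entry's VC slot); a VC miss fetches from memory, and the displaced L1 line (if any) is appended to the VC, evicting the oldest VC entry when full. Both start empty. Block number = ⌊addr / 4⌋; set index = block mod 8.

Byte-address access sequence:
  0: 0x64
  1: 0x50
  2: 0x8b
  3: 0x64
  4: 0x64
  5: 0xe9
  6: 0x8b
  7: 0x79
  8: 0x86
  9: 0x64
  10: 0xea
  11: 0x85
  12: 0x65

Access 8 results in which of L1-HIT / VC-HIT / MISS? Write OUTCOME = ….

OUTCOME = MISS

  [0] addr=0x64 blk=25 s=1: MISS | VC []
  [1] addr=0x50 blk=20 s=4: MISS | VC []
  [2] addr=0x8b blk=34 s=2: MISS | VC []
  [3] addr=0x64 blk=25 s=1: L1-HIT | VC []
  [4] addr=0x64 blk=25 s=1: L1-HIT | VC []
  [5] addr=0xe9 blk=58 s=2: MISS | VC [34]
  [6] addr=0x8b blk=34 s=2: VC-HIT | VC [58]
  [7] addr=0x79 blk=30 s=6: MISS | VC [58]
  [8] addr=0x86 blk=33 s=1: MISS | VC [58, 25]
  [9] addr=0x64 blk=25 s=1: VC-HIT | VC [58, 33]
  [10] addr=0xea blk=58 s=2: VC-HIT | VC [34, 33]
  [11] addr=0x85 blk=33 s=1: VC-HIT | VC [34, 25]
  [12] addr=0x65 blk=25 s=1: VC-HIT | VC [34, 33]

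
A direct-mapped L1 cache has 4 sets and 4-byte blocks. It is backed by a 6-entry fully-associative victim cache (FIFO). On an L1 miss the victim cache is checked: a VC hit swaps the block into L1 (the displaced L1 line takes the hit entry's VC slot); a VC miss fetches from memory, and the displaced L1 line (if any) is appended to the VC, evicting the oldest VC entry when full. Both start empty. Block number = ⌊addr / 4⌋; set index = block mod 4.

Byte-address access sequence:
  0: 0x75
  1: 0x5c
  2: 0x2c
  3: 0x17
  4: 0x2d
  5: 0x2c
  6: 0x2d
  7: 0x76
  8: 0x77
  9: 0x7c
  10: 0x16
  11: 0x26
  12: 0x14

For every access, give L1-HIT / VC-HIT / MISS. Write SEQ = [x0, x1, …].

0: 0x75 (blk 29, set 1) → MISS  vc=[]
1: 0x5c (blk 23, set 3) → MISS  vc=[]
2: 0x2c (blk 11, set 3) → MISS  vc=[23]
3: 0x17 (blk 5, set 1) → MISS  vc=[23, 29]
4: 0x2d (blk 11, set 3) → L1-HIT  vc=[23, 29]
5: 0x2c (blk 11, set 3) → L1-HIT  vc=[23, 29]
6: 0x2d (blk 11, set 3) → L1-HIT  vc=[23, 29]
7: 0x76 (blk 29, set 1) → VC-HIT  vc=[23, 5]
8: 0x77 (blk 29, set 1) → L1-HIT  vc=[23, 5]
9: 0x7c (blk 31, set 3) → MISS  vc=[23, 5, 11]
10: 0x16 (blk 5, set 1) → VC-HIT  vc=[23, 29, 11]
11: 0x26 (blk 9, set 1) → MISS  vc=[23, 29, 11, 5]
12: 0x14 (blk 5, set 1) → VC-HIT  vc=[23, 29, 11, 9]

SEQ = [MISS, MISS, MISS, MISS, L1-HIT, L1-HIT, L1-HIT, VC-HIT, L1-HIT, MISS, VC-HIT, MISS, VC-HIT]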